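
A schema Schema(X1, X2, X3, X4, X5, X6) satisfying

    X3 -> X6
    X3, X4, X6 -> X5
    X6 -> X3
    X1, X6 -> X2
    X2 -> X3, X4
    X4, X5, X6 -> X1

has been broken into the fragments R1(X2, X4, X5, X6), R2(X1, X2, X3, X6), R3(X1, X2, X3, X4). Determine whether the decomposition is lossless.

Chase test. Columns are X1, X2, X3, X4, X5, X6; row i has aⱼ where attribute j ∈ Ri, else bᵢⱼ.
Initial tableau (one row per fragment):
  row 1: b11 a2 b13 a4 a5 a6
  row 2: a1 a2 a3 b24 b25 a6
  row 3: a1 a2 a3 a4 b35 b36
Rows 2 and 3 agree on X3; apply X3→X6 and equate their X6 entries.
Rows 1 and 2 agree on X6; apply X6→X3 and equate their X3 entries.
Rows 1 and 2 agree on X2; apply X2→X3, X4 and equate their X3, X4 entries.
Rows 1 and 2 agree on X3, X4, X6; apply X3, X4, X6→X5 and equate their X5 entries.
Rows 1 and 3 agree on X3, X4, X6; apply X3, X4, X6→X5 and equate their X5 entries.
Rows 1 and 2 agree on X4, X5, X6; apply X4, X5, X6→X1 and equate their X1 entries.
Row 1 is now all distinguished symbols — the join is lossless.

Yes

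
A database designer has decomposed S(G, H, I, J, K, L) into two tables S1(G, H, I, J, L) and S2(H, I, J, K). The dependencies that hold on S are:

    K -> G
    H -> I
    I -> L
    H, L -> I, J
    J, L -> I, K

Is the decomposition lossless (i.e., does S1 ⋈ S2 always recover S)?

Yes

Common attributes: S1 ∩ S2 = {H, I, J}.
Closure of {H, I, J}: I → L applies, adding L; J, L → I, K applies, adding K; K → G applies, adding G. So (H, I, J)⁺ = {G, H, I, J, K, L}.
This closure contains every attribute of S1, so S1 ∩ S2 → S1. The join is lossless.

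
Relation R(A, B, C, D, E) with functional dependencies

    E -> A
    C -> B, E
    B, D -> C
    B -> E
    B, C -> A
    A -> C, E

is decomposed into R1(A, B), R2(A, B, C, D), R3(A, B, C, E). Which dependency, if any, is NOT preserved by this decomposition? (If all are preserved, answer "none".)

E → A lies within R3.
C → B, E lies within R3.
B, D → C lies within R2.
B → E lies within R3.
B, C → A lies within R2.
A → C, E lies within R3.
Every dependency is enforceable on the fragments, so the decomposition is dependency-preserving.

none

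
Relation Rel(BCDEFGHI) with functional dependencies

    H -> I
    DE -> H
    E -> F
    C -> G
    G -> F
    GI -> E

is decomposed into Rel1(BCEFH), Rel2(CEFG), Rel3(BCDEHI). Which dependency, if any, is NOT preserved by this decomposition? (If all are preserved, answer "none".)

GI -> E

Check GI → E: no single fragment contains all of {EGI}, and the restricted closure of {GI} across the fragments never reaches {E}.
H → I is preserved.
DE → H is preserved.
E → F is preserved.
C → G is preserved.
G → F is preserved.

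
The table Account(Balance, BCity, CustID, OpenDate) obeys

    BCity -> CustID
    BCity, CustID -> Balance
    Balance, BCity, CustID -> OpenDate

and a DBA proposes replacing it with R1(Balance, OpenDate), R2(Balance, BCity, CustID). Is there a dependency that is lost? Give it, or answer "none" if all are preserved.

Check Balance, BCity, CustID → OpenDate: no single fragment contains all of {Balance, BCity, CustID, OpenDate}, and the restricted closure of {Balance, BCity, CustID} across the fragments never reaches {OpenDate}.
BCity → CustID is preserved.
BCity, CustID → Balance is preserved.

Balance, BCity, CustID -> OpenDate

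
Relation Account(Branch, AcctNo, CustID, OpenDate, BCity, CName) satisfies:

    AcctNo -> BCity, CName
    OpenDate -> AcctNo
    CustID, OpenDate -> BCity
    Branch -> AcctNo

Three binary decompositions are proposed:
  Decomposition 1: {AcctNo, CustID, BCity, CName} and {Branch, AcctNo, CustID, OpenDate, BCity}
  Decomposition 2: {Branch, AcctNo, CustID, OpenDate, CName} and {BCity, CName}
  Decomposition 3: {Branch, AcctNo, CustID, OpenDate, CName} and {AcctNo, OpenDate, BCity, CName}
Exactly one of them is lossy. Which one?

Decomposition 1: common = {AcctNo, CustID, BCity}, closure = {AcctNo, CustID, BCity, CName} → lossless.
Decomposition 2: common = {CName}, closure = {CName} → lossy.
Decomposition 3: common = {AcctNo, OpenDate, CName}, closure = {AcctNo, OpenDate, BCity, CName} → lossless.

Decomposition 2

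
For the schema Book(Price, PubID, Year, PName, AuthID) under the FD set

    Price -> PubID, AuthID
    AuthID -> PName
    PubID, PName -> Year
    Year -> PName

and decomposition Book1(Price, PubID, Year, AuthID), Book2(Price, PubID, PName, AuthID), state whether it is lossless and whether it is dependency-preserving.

Lossless test: (Price, PubID, AuthID)⁺ = {Price, PubID, Year, PName, AuthID}, which contains all of one fragment — lossless.
Dependency preservation: the restricted closure of {PubID, PName} across the fragments never reaches {Year}, so PubID, PName → Year cannot be enforced without a join — not preserved.

lossless but not dependency-preserving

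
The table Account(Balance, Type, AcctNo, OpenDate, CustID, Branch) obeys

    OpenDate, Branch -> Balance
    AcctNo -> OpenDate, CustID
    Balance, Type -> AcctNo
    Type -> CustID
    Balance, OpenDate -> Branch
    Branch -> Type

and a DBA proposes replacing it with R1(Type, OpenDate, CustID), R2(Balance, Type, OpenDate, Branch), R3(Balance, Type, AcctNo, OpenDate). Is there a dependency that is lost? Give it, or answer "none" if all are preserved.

AcctNo -> OpenDate, CustID

Check AcctNo → OpenDate, CustID: no single fragment contains all of {AcctNo, OpenDate, CustID}, and the restricted closure of {AcctNo} across the fragments never reaches {OpenDate, CustID}.
OpenDate, Branch → Balance is preserved.
Balance, Type → AcctNo is preserved.
Type → CustID is preserved.
Balance, OpenDate → Branch is preserved.
Branch → Type is preserved.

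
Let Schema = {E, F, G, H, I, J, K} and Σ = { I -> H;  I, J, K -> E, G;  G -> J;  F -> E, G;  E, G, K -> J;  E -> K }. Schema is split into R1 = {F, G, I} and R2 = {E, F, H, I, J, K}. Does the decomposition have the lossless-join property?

Common attributes: R1 ∩ R2 = {F, I}.
Closure of {F, I}: I → H applies, adding H; F → E, G applies, adding E, G; E → K applies, adding K; G → J applies, adding J. So (F, I)⁺ = {E, F, G, H, I, J, K}.
This closure contains every attribute of R1, so R1 ∩ R2 → R1. The join is lossless.

Yes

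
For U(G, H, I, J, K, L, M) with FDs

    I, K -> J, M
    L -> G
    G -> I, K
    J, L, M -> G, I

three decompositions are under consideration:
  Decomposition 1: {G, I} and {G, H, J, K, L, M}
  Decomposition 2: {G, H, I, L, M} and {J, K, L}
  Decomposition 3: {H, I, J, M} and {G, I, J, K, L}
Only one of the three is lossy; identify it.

Decomposition 3

Decomposition 1: common = {G}, closure = {G, I, J, K, M} → lossless.
Decomposition 2: common = {L}, closure = {G, I, J, K, L, M} → lossless.
Decomposition 3: common = {I, J}, closure = {I, J} → lossy.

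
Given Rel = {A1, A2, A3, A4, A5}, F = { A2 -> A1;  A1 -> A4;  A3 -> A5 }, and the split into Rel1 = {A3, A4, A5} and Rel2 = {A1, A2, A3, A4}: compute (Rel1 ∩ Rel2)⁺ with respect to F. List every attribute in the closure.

Rel1 ∩ Rel2 = {A3, A4}.
A3 → A5 applies, adding A5
Closure: {A3, A4, A5}.

A3, A4, A5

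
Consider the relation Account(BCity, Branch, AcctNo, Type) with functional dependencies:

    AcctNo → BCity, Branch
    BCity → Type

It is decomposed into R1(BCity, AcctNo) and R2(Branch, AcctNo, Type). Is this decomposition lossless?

Common attributes: R1 ∩ R2 = {AcctNo}.
Closure of {AcctNo}: AcctNo → BCity, Branch applies, adding BCity, Branch; BCity → Type applies, adding Type. So (AcctNo)⁺ = {BCity, Branch, AcctNo, Type}.
This closure contains every attribute of R1, so R1 ∩ R2 → R1. The join is lossless.

Yes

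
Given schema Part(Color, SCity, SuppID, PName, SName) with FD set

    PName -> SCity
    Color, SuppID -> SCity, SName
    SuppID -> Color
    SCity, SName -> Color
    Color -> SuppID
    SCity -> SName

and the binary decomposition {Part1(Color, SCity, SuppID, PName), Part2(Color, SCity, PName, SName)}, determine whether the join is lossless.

Common attributes: Part1 ∩ Part2 = {Color, SCity, PName}.
Closure of {Color, SCity, PName}: Color → SuppID applies, adding SuppID; SCity → SName applies, adding SName. So (Color, SCity, PName)⁺ = {Color, SCity, SuppID, PName, SName}.
This closure contains every attribute of Part1, so Part1 ∩ Part2 → Part1. The join is lossless.

Yes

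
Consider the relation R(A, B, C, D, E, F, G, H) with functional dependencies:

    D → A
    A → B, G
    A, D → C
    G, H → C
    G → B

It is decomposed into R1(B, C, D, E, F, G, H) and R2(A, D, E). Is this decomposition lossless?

Common attributes: R1 ∩ R2 = {D, E}.
Closure of {D, E}: D → A applies, adding A; A → B, G applies, adding B, G; A, D → C applies, adding C. So (D, E)⁺ = {A, B, C, D, E, G}.
This closure contains every attribute of R2, so R1 ∩ R2 → R2. The join is lossless.

Yes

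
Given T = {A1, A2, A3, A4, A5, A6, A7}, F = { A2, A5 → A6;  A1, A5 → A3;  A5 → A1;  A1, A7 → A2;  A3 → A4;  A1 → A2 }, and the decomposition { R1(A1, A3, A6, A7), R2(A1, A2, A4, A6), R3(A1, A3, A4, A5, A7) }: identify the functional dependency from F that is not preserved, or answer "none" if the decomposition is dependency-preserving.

A2, A5 → A6

Check A2, A5 → A6: no single fragment contains all of {A2, A5, A6}, and the restricted closure of {A2, A5} across the fragments never reaches {A6}.
A1, A5 → A3 is preserved.
A5 → A1 is preserved.
A1, A7 → A2 is preserved.
A3 → A4 is preserved.
A1 → A2 is preserved.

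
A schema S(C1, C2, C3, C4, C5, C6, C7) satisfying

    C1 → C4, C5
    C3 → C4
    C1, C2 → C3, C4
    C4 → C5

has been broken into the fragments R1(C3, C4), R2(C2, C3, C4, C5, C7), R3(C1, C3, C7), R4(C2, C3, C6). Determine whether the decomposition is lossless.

Chase test. Columns are C1, C2, C3, C4, C5, C6, C7; row i has aⱼ where attribute j ∈ Ri, else bᵢⱼ.
Initial tableau (one row per fragment):
  row 1: b11 b12 a3 a4 b15 b16 b17
  row 2: b21 a2 a3 a4 a5 b26 a7
  row 3: a1 b32 a3 b34 b35 b36 a7
  row 4: b41 a2 a3 b44 b45 a6 b47
Rows 1 and 3 agree on C3; apply C3→C4 and equate their C4 entries.
Rows 1 and 4 agree on C3; apply C3→C4 and equate their C4 entries.
Rows 1 and 2 agree on C4; apply C4→C5 and equate their C5 entries.
Rows 1 and 3 agree on C4; apply C4→C5 and equate their C5 entries.
Rows 1 and 4 agree on C4; apply C4→C5 and equate their C5 entries.
No row becomes fully distinguished — the join is lossy.

No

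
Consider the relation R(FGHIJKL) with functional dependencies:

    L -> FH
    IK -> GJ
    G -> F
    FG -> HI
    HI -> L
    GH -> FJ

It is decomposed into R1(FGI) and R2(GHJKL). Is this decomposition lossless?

Yes

Common attributes: R1 ∩ R2 = {G}.
Closure of {G}: G → F applies, adding F; FG → HI applies, adding HI; HI → L applies, adding L; GH → FJ applies, adding J. So (G)⁺ = {FGHIJL}.
This closure contains every attribute of R1, so R1 ∩ R2 → R1. The join is lossless.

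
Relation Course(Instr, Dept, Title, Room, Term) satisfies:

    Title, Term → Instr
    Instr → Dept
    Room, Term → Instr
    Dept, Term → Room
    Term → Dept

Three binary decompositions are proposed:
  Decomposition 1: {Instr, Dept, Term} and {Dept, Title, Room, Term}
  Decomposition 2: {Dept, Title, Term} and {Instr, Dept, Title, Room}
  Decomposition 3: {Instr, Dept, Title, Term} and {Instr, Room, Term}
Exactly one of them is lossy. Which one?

Decomposition 2

Decomposition 1: common = {Dept, Term}, closure = {Instr, Dept, Room, Term} → lossless.
Decomposition 2: common = {Dept, Title}, closure = {Dept, Title} → lossy.
Decomposition 3: common = {Instr, Term}, closure = {Instr, Dept, Room, Term} → lossless.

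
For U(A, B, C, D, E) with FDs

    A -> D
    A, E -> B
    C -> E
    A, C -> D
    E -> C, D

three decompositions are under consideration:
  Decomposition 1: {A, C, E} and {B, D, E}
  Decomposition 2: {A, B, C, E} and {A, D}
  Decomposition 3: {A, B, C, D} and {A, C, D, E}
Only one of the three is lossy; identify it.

Decomposition 1

Decomposition 1: common = {E}, closure = {C, D, E} → lossy.
Decomposition 2: common = {A}, closure = {A, D} → lossless.
Decomposition 3: common = {A, C, D}, closure = {A, B, C, D, E} → lossless.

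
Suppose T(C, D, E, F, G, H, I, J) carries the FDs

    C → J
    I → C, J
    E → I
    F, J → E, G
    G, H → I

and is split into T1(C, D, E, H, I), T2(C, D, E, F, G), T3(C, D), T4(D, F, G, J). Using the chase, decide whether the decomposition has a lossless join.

No

Chase test. Columns are C, D, E, F, G, H, I, J; row i has aⱼ where attribute j ∈ Ti, else bᵢⱼ.
Initial tableau (one row per fragment):
  row 1: a1 a2 a3 b14 b15 a6 a7 b18
  row 2: a1 a2 a3 a4 a5 b26 b27 b28
  row 3: a1 a2 b33 b34 b35 b36 b37 b38
  row 4: b41 a2 b43 a4 a5 b46 b47 a8
Rows 1 and 2 agree on C; apply C→J and equate their J entries.
Rows 1 and 3 agree on C; apply C→J and equate their J entries.
Rows 1 and 2 agree on E; apply E→I and equate their I entries.
No row becomes fully distinguished — the join is lossy.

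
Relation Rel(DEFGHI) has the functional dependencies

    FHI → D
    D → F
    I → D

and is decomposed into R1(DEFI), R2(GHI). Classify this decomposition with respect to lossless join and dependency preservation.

lossy but dependency-preserving

Lossless test: (I)⁺ = {DFI}, which is a superkey of neither fragment — lossy.
Dependency preservation: FHI → D is not contained in any single fragment, but the restricted closure of its left-hand side across the fragments still reaches the right-hand side; the remaining FDs each lie inside some fragment. All dependencies are preserved.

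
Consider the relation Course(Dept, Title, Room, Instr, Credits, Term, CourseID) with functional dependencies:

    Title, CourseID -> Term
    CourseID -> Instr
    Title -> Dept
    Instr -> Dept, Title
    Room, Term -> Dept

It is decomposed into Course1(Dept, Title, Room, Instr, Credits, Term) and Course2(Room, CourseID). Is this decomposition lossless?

No

Common attributes: Course1 ∩ Course2 = {Room}.
No dependency enlarges {Room}, so (Room)⁺ = {Room}.
The closure contains neither all of Course1 = {Dept, Title, Room, Instr, Credits, Term} nor all of Course2 = {Room, CourseID}, so the common attributes are not a superkey of either fragment. The join is lossy.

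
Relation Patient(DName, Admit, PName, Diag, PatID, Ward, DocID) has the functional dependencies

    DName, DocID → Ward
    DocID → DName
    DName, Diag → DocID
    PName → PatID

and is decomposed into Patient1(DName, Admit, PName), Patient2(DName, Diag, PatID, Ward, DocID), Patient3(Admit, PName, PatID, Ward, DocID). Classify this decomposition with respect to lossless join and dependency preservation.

Lossless test (chase): Rows 2 and 3 agree on DocID; apply DocID→DName and equate their DName entries. Rows 1 and 3 agree on PName; apply PName→PatID and equate their PatID entries. No row becomes fully distinguished — the join is lossy.
Dependency preservation: every FD's attributes lie within a single fragment, so each can be enforced locally — preserved.

lossy but dependency-preserving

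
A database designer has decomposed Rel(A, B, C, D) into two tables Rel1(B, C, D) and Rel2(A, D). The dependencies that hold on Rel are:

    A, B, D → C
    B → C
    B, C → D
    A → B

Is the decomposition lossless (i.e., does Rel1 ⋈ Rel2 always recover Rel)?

No

Common attributes: Rel1 ∩ Rel2 = {D}.
No dependency enlarges {D}, so (D)⁺ = {D}.
The closure contains neither all of Rel1 = {B, C, D} nor all of Rel2 = {A, D}, so the common attributes are not a superkey of either fragment. The join is lossy.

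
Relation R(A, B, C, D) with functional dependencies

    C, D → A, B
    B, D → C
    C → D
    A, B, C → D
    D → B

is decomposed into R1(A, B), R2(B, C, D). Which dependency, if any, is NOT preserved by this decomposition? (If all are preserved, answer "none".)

C, D → A, B

Check C, D → A, B: no single fragment contains all of {A, B, C, D}, and the restricted closure of {C, D} across the fragments never reaches {A, B}.
B, D → C is preserved.
C → D is preserved.
A, B, C → D is preserved.
D → B is preserved.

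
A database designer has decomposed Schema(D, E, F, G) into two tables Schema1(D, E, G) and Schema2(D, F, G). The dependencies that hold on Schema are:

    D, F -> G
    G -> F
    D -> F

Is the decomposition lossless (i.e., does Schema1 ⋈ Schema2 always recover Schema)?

Yes

Common attributes: Schema1 ∩ Schema2 = {D, G}.
Closure of {D, G}: G → F applies, adding F. So (D, G)⁺ = {D, F, G}.
This closure contains every attribute of Schema2, so Schema1 ∩ Schema2 → Schema2. The join is lossless.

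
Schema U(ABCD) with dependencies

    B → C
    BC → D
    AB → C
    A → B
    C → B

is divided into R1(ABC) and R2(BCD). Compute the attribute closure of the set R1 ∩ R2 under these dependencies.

BCD

R1 ∩ R2 = {BC}.
BC → D applies, adding D
Closure: {BCD}.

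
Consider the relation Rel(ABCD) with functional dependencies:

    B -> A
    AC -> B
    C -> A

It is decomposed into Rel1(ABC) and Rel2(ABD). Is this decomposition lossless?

No

Common attributes: Rel1 ∩ Rel2 = {AB}.
No dependency enlarges {AB}, so (AB)⁺ = {AB}.
The closure contains neither all of Rel1 = {ABC} nor all of Rel2 = {ABD}, so the common attributes are not a superkey of either fragment. The join is lossy.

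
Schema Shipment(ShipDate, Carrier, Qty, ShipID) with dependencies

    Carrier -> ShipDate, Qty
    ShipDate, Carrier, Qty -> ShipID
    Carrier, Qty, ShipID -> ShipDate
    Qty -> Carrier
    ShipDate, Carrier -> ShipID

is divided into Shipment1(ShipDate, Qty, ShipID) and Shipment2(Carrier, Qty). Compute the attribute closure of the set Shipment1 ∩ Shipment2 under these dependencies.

ShipDate, Carrier, Qty, ShipID

Shipment1 ∩ Shipment2 = {Qty}.
Qty → Carrier applies, adding Carrier
Carrier → ShipDate, Qty applies, adding ShipDate
ShipDate, Carrier, Qty → ShipID applies, adding ShipID
Closure: {ShipDate, Carrier, Qty, ShipID}.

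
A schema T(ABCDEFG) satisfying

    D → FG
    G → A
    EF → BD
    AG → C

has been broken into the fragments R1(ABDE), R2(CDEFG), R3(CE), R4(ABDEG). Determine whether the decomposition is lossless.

Yes

Chase test. Columns are ABCDEFG; row i has aⱼ where attribute j ∈ Ri, else bᵢⱼ.
Initial tableau (one row per fragment):
  row 1: a1 a2 b13 a4 a5 b16 b17
  row 2: b21 b22 a3 a4 a5 a6 a7
  row 3: b31 b32 a3 b34 a5 b36 b37
  row 4: a1 a2 b43 a4 a5 b46 a7
Rows 1 and 2 agree on D; apply D→FG and equate their FG entries.
Rows 1 and 4 agree on D; apply D→FG and equate their FG entries.
Rows 1 and 2 agree on G; apply G→A and equate their A entries.
Rows 1 and 2 agree on EF; apply EF→BD and equate their BD entries.
Rows 1 and 2 agree on AG; apply AG→C and equate their C entries.
Rows 1 and 4 agree on AG; apply AG→C and equate their C entries.
Row 1 is now all distinguished symbols — the join is lossless.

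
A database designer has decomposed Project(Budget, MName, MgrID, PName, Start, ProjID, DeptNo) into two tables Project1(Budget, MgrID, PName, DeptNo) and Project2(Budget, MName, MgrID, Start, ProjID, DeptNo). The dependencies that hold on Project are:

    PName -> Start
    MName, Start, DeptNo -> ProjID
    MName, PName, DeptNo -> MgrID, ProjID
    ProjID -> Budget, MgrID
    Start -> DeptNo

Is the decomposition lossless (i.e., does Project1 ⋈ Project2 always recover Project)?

Common attributes: Project1 ∩ Project2 = {Budget, MgrID, DeptNo}.
No dependency enlarges {Budget, MgrID, DeptNo}, so (Budget, MgrID, DeptNo)⁺ = {Budget, MgrID, DeptNo}.
The closure contains neither all of Project1 = {Budget, MgrID, PName, DeptNo} nor all of Project2 = {Budget, MName, MgrID, Start, ProjID, DeptNo}, so the common attributes are not a superkey of either fragment. The join is lossy.

No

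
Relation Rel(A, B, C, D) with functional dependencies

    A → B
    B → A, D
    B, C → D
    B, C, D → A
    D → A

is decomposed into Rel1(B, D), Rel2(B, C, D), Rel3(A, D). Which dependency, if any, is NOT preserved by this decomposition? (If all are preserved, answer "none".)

none

A → B: restricted closure across fragments reaches B.
B → A, D: restricted closure across fragments reaches A, D.
B, C → D lies within Rel2.
B, C, D → A: restricted closure across fragments reaches A.
D → A lies within Rel3.
Every dependency is enforceable on the fragments, so the decomposition is dependency-preserving.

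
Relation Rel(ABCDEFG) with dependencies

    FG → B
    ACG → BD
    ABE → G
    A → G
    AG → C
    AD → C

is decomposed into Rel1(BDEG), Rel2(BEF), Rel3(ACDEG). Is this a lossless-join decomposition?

Chase test. Columns are ABCDEFG; row i has aⱼ where attribute j ∈ Reli, else bᵢⱼ.
Initial tableau (one row per fragment):
  row 1: b11 a2 b13 a4 a5 b16 a7
  row 2: b21 a2 b23 b24 a5 a6 b27
  row 3: a1 b32 a3 a4 a5 b36 a7
No row becomes fully distinguished — the join is lossy.

No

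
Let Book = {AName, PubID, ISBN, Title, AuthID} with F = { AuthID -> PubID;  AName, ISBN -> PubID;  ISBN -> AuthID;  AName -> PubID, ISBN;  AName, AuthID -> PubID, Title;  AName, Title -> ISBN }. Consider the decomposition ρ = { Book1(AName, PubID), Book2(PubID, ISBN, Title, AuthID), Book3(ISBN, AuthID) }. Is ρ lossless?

No

Chase test. Columns are AName, PubID, ISBN, Title, AuthID; row i has aⱼ where attribute j ∈ Booki, else bᵢⱼ.
Initial tableau (one row per fragment):
  row 1: a1 a2 b13 b14 b15
  row 2: b21 a2 a3 a4 a5
  row 3: b31 b32 a3 b34 a5
Rows 2 and 3 agree on AuthID; apply AuthID→PubID and equate their PubID entries.
No row becomes fully distinguished — the join is lossy.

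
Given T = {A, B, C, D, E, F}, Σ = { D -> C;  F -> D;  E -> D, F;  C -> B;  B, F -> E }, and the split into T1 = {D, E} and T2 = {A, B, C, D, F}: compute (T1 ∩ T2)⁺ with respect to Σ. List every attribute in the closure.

T1 ∩ T2 = {D}.
D → C applies, adding C
C → B applies, adding B
Closure: {B, C, D}.

B, C, D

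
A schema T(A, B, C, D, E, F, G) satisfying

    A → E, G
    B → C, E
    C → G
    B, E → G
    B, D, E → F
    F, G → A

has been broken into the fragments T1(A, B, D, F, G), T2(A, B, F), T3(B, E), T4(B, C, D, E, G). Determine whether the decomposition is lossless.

Yes

Chase test. Columns are A, B, C, D, E, F, G; row i has aⱼ where attribute j ∈ Ti, else bᵢⱼ.
Initial tableau (one row per fragment):
  row 1: a1 a2 b13 a4 b15 a6 a7
  row 2: a1 a2 b23 b24 b25 a6 b27
  row 3: b31 a2 b33 b34 a5 b36 b37
  row 4: b41 a2 a3 a4 a5 b46 a7
Rows 1 and 2 agree on A; apply A→E, G and equate their E, G entries.
Rows 1 and 2 agree on B; apply B→C, E and equate their C, E entries.
Rows 1 and 3 agree on B; apply B→C, E and equate their C, E entries.
Rows 1 and 4 agree on B; apply B→C, E and equate their C, E entries.
Rows 1 and 3 agree on C; apply C→G and equate their G entries.
Rows 1 and 4 agree on B, D, E; apply B, D, E→F and equate their F entries.
Rows 1 and 4 agree on F, G; apply F, G→A and equate their A entries.
Row 1 is now all distinguished symbols — the join is lossless.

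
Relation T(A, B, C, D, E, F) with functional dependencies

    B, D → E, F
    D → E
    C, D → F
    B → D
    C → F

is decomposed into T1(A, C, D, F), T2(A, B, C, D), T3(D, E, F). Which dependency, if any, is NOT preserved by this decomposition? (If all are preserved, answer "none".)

B, D → E, F

Check B, D → E, F: no single fragment contains all of {B, D, E, F}, and the restricted closure of {B, D} across the fragments never reaches {E, F}.
D → E is preserved.
C, D → F is preserved.
B → D is preserved.
C → F is preserved.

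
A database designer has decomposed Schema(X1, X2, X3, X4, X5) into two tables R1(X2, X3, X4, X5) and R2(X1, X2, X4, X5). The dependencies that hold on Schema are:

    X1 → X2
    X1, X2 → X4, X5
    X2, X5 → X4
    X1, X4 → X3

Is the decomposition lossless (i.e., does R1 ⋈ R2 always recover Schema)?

No

Common attributes: R1 ∩ R2 = {X2, X4, X5}.
No dependency enlarges {X2, X4, X5}, so (X2, X4, X5)⁺ = {X2, X4, X5}.
The closure contains neither all of R1 = {X2, X3, X4, X5} nor all of R2 = {X1, X2, X4, X5}, so the common attributes are not a superkey of either fragment. The join is lossy.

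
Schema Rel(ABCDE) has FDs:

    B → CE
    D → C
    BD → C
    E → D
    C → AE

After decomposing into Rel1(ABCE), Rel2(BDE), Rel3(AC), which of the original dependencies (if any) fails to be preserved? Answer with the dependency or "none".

none

B → CE lies within Rel1.
D → C: restricted closure across fragments reaches C.
BD → C: restricted closure across fragments reaches C.
E → D lies within Rel2.
C → AE lies within Rel1.
Every dependency is enforceable on the fragments, so the decomposition is dependency-preserving.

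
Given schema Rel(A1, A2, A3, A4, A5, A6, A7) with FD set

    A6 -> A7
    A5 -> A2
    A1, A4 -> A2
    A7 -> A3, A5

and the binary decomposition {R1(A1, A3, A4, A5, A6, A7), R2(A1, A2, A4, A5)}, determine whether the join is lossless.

Common attributes: R1 ∩ R2 = {A1, A4, A5}.
Closure of {A1, A4, A5}: A5 → A2 applies, adding A2. So (A1, A4, A5)⁺ = {A1, A2, A4, A5}.
This closure contains every attribute of R2, so R1 ∩ R2 → R2. The join is lossless.

Yes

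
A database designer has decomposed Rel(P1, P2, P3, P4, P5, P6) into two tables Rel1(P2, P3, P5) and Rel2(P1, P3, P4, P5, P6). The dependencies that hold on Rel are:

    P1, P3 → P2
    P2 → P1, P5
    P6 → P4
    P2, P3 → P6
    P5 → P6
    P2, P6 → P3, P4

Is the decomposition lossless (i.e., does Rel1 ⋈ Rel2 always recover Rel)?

Common attributes: Rel1 ∩ Rel2 = {P3, P5}.
Closure of {P3, P5}: P5 → P6 applies, adding P6; P6 → P4 applies, adding P4. So (P3, P5)⁺ = {P3, P4, P5, P6}.
The closure contains neither all of Rel1 = {P2, P3, P5} nor all of Rel2 = {P1, P3, P4, P5, P6}, so the common attributes are not a superkey of either fragment. The join is lossy.

No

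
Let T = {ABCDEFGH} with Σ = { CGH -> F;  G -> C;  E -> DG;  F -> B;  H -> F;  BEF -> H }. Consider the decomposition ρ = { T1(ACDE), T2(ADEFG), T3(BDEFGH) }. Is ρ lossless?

Yes

Chase test. Columns are ABCDEFGH; row i has aⱼ where attribute j ∈ Ti, else bᵢⱼ.
Initial tableau (one row per fragment):
  row 1: a1 b12 a3 a4 a5 b16 b17 b18
  row 2: a1 b22 b23 a4 a5 a6 a7 b28
  row 3: b31 a2 b33 a4 a5 a6 a7 a8
Rows 2 and 3 agree on G; apply G→C and equate their C entries.
Rows 1 and 2 agree on E; apply E→DG and equate their DG entries.
Rows 2 and 3 agree on F; apply F→B and equate their B entries.
Rows 2 and 3 agree on BEF; apply BEF→H and equate their H entries.
Rows 1 and 2 agree on G; apply G→C and equate their C entries.
Row 2 is now all distinguished symbols — the join is lossless.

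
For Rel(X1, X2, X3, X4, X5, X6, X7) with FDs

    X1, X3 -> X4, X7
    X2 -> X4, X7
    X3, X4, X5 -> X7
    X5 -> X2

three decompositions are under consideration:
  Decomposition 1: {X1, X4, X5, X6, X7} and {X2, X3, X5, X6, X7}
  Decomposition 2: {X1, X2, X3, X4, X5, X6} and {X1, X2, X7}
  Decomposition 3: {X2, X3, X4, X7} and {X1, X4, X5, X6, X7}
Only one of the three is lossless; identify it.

Decomposition 2

Decomposition 1: common = {X5, X6, X7}, closure = {X2, X4, X5, X6, X7} → lossy.
Decomposition 2: common = {X1, X2}, closure = {X1, X2, X4, X7} → lossless.
Decomposition 3: common = {X4, X7}, closure = {X4, X7} → lossy.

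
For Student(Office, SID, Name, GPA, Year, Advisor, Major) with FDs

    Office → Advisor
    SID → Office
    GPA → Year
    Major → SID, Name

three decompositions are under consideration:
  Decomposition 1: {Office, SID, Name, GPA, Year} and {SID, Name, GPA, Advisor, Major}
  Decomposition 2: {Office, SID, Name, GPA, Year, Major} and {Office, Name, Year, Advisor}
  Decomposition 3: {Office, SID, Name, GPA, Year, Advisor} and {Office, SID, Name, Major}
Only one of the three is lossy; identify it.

Decomposition 1: common = {SID, Name, GPA}, closure = {Office, SID, Name, GPA, Year, Advisor} → lossless.
Decomposition 2: common = {Office, Name, Year}, closure = {Office, Name, Year, Advisor} → lossless.
Decomposition 3: common = {Office, SID, Name}, closure = {Office, SID, Name, Advisor} → lossy.

Decomposition 3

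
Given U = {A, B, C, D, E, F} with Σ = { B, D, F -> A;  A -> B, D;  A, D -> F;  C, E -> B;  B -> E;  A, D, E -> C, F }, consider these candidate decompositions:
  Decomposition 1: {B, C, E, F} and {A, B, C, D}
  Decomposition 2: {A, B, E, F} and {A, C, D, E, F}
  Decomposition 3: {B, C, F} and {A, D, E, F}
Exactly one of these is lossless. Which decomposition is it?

Decomposition 2

Decomposition 1: common = {B, C}, closure = {B, C, E} → lossy.
Decomposition 2: common = {A, E, F}, closure = {A, B, C, D, E, F} → lossless.
Decomposition 3: common = {F}, closure = {F} → lossy.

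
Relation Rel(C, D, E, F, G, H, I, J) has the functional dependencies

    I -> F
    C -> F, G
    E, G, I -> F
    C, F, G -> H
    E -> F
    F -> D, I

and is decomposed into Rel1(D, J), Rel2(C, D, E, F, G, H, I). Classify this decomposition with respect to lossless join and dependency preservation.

lossy but dependency-preserving

Lossless test: (D)⁺ = {D}, which is a superkey of neither fragment — lossy.
Dependency preservation: every FD's attributes lie within a single fragment, so each can be enforced locally — preserved.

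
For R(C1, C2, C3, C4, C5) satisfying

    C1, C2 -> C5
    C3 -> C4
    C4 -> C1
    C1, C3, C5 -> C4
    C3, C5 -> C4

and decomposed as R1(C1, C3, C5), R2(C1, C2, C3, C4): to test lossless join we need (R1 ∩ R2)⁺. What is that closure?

R1 ∩ R2 = {C1, C3}.
C3 → C4 applies, adding C4
Closure: {C1, C3, C4}.

C1, C3, C4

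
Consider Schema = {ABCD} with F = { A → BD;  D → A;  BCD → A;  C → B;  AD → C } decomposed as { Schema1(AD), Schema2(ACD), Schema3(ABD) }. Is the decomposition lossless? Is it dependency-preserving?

Lossless test (chase): Rows 1 and 2 agree on A; apply A→BD and equate their BD entries. Rows 1 and 3 agree on A; apply A→BD and equate their BD entries. Rows 1 and 2 agree on AD; apply AD→C and equate their C entries. Rows 1 and 3 agree on AD; apply AD→C and equate their C entries. Row 1 is now all distinguished symbols — the join is lossless.
Dependency preservation: the restricted closure of {C} across the fragments never reaches {B}, so C → B cannot be enforced without a join — not preserved.

lossless but not dependency-preserving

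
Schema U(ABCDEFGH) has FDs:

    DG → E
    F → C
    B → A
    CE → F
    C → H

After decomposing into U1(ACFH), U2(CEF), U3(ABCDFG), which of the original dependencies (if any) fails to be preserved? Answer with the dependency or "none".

DG → E

Check DG → E: no single fragment contains all of {DEG}, and the restricted closure of {DG} across the fragments never reaches {E}.
F → C is preserved.
B → A is preserved.
CE → F is preserved.
C → H is preserved.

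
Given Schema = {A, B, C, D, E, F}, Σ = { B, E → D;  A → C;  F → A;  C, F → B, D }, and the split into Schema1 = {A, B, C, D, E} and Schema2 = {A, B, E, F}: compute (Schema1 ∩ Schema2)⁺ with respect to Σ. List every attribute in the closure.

Schema1 ∩ Schema2 = {A, B, E}.
B, E → D applies, adding D
A → C applies, adding C
Closure: {A, B, C, D, E}.

A, B, C, D, E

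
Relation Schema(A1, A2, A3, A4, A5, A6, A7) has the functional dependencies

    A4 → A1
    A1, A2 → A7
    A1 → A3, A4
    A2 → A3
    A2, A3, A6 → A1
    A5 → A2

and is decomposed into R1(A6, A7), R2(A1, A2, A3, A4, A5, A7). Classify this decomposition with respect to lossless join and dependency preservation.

Lossless test: (A7)⁺ = {A7}, which is a superkey of neither fragment — lossy.
Dependency preservation: the restricted closure of {A2, A3, A6} across the fragments never reaches {A1}, so A2, A3, A6 → A1 cannot be enforced without a join — not preserved.

lossy and not dependency-preserving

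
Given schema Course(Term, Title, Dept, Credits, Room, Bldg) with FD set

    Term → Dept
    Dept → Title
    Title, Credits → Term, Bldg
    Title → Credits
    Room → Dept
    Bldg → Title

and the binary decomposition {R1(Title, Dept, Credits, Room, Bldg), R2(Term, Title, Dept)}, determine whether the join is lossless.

Yes

Common attributes: R1 ∩ R2 = {Title, Dept}.
Closure of {Title, Dept}: Title → Credits applies, adding Credits; Title, Credits → Term, Bldg applies, adding Term, Bldg. So (Title, Dept)⁺ = {Term, Title, Dept, Credits, Bldg}.
This closure contains every attribute of R2, so R1 ∩ R2 → R2. The join is lossless.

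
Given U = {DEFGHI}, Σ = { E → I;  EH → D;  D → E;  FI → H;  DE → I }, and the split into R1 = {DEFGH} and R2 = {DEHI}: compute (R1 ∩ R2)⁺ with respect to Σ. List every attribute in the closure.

R1 ∩ R2 = {DEH}.
E → I applies, adding I
Closure: {DEHI}.

DEHI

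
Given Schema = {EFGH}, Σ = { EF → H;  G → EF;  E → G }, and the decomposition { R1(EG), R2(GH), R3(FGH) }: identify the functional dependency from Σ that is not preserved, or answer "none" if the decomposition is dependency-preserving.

EF → H: restricted closure across fragments reaches H.
G → EF: restricted closure across fragments reaches EF.
E → G lies within R1.
Every dependency is enforceable on the fragments, so the decomposition is dependency-preserving.

none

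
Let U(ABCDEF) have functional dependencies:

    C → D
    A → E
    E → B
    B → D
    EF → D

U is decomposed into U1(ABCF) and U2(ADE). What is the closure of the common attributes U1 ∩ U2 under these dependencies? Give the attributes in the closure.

U1 ∩ U2 = {A}.
A → E applies, adding E
E → B applies, adding B
B → D applies, adding D
Closure: {ABDE}.

ABDE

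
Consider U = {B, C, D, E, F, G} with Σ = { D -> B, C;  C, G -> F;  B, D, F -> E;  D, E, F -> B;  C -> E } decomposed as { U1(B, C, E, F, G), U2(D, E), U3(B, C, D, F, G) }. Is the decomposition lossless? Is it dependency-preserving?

lossless and dependency-preserving

Lossless test (chase): Rows 2 and 3 agree on D; apply D→B, C and equate their B, C entries. Rows 1 and 3 agree on C; apply C→E and equate their E entries. Row 3 is now all distinguished symbols — the join is lossless.
Dependency preservation: B, D, F → E; D, E, F → B are not contained in any single fragment, but the restricted closure of each left-hand side across the fragments still reaches the right-hand side; the remaining FDs each lie inside some fragment. All dependencies are preserved.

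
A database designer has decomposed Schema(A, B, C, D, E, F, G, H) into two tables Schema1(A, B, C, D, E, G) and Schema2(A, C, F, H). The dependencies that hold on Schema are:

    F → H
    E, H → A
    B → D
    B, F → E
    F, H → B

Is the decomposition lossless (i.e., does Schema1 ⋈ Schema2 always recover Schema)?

Common attributes: Schema1 ∩ Schema2 = {A, C}.
No dependency enlarges {A, C}, so (A, C)⁺ = {A, C}.
The closure contains neither all of Schema1 = {A, B, C, D, E, G} nor all of Schema2 = {A, C, F, H}, so the common attributes are not a superkey of either fragment. The join is lossy.

No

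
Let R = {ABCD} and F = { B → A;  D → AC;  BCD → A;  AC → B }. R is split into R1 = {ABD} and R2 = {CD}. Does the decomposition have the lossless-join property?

Common attributes: R1 ∩ R2 = {D}.
Closure of {D}: D → AC applies, adding AC; AC → B applies, adding B. So (D)⁺ = {ABCD}.
This closure contains every attribute of R1, so R1 ∩ R2 → R1. The join is lossless.

Yes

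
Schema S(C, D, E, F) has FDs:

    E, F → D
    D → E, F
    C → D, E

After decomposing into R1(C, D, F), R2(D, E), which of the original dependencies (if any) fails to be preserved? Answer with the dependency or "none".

Check E, F → D: no single fragment contains all of {D, E, F}, and the restricted closure of {E, F} across the fragments never reaches {D}.
D → E, F is preserved.
C → D, E is preserved.

E, F → D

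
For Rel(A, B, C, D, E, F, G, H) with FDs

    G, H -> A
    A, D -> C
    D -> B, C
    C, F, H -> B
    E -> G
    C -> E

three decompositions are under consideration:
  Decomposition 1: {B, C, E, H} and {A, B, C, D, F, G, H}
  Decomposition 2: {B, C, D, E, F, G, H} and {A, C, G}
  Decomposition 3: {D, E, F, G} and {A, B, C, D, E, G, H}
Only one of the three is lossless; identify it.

Decomposition 1: common = {B, C, H}, closure = {A, B, C, E, G, H} → lossless.
Decomposition 2: common = {C, G}, closure = {C, E, G} → lossy.
Decomposition 3: common = {D, E, G}, closure = {B, C, D, E, G} → lossy.

Decomposition 1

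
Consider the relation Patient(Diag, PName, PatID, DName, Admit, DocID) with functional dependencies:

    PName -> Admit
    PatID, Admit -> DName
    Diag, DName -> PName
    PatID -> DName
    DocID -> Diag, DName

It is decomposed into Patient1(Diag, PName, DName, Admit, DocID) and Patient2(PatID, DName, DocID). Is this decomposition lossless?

Yes

Common attributes: Patient1 ∩ Patient2 = {DName, DocID}.
Closure of {DName, DocID}: DocID → Diag, DName applies, adding Diag; Diag, DName → PName applies, adding PName; PName → Admit applies, adding Admit. So (DName, DocID)⁺ = {Diag, PName, DName, Admit, DocID}.
This closure contains every attribute of Patient1, so Patient1 ∩ Patient2 → Patient1. The join is lossless.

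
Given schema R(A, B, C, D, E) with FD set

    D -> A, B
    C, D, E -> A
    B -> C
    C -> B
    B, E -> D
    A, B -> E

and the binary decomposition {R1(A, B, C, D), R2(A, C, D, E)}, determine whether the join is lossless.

Common attributes: R1 ∩ R2 = {A, C, D}.
Closure of {A, C, D}: D → A, B applies, adding B; A, B → E applies, adding E. So (A, C, D)⁺ = {A, B, C, D, E}.
This closure contains every attribute of R1, so R1 ∩ R2 → R1. The join is lossless.

Yes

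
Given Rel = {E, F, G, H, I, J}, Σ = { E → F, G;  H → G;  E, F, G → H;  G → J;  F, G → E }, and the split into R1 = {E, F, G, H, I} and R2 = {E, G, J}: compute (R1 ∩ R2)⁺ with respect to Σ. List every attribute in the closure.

R1 ∩ R2 = {E, G}.
E → F, G applies, adding F
E, F, G → H applies, adding H
G → J applies, adding J
Closure: {E, F, G, H, J}.

E, F, G, H, J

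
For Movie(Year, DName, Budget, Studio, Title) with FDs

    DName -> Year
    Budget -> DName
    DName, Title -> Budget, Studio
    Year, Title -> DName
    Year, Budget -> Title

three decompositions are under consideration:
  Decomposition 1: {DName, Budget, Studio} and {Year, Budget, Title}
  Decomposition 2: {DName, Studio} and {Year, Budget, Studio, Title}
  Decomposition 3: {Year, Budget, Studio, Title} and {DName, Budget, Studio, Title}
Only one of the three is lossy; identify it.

Decomposition 2

Decomposition 1: common = {Budget}, closure = {Year, DName, Budget, Studio, Title} → lossless.
Decomposition 2: common = {Studio}, closure = {Studio} → lossy.
Decomposition 3: common = {Budget, Studio, Title}, closure = {Year, DName, Budget, Studio, Title} → lossless.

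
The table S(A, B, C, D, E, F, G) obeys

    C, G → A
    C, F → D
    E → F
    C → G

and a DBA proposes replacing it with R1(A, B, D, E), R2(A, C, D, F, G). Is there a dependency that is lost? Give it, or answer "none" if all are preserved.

Check E → F: no single fragment contains all of {E, F}, and the restricted closure of {E} across the fragments never reaches {F}.
C, G → A is preserved.
C, F → D is preserved.
C → G is preserved.

E → F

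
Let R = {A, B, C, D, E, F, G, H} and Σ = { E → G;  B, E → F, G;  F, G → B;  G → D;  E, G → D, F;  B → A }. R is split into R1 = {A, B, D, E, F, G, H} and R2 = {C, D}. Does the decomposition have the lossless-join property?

Common attributes: R1 ∩ R2 = {D}.
No dependency enlarges {D}, so (D)⁺ = {D}.
The closure contains neither all of R1 = {A, B, D, E, F, G, H} nor all of R2 = {C, D}, so the common attributes are not a superkey of either fragment. The join is lossy.

No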